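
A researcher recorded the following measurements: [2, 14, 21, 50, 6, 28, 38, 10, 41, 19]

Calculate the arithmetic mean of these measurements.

22.9

Step 1: Sum all values: 2 + 14 + 21 + 50 + 6 + 28 + 38 + 10 + 41 + 19 = 229
Step 2: Count the number of values: n = 10
Step 3: Mean = sum / n = 229 / 10 = 22.9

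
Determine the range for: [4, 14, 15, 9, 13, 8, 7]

11

Step 1: Identify the maximum value: max = 15
Step 2: Identify the minimum value: min = 4
Step 3: Range = max - min = 15 - 4 = 11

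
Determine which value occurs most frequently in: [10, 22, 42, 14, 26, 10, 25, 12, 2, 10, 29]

10

Step 1: Count the frequency of each value:
  2: appears 1 time(s)
  10: appears 3 time(s)
  12: appears 1 time(s)
  14: appears 1 time(s)
  22: appears 1 time(s)
  25: appears 1 time(s)
  26: appears 1 time(s)
  29: appears 1 time(s)
  42: appears 1 time(s)
Step 2: The value 10 appears most frequently (3 times).
Step 3: Mode = 10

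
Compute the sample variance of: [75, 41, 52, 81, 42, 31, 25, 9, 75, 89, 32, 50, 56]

575.2564

Step 1: Compute the mean: (75 + 41 + 52 + 81 + 42 + 31 + 25 + 9 + 75 + 89 + 32 + 50 + 56) / 13 = 50.6154
Step 2: Compute squared deviations from the mean:
  (75 - 50.6154)^2 = 594.6095
  (41 - 50.6154)^2 = 92.4556
  (52 - 50.6154)^2 = 1.9172
  (81 - 50.6154)^2 = 923.2249
  (42 - 50.6154)^2 = 74.2249
  (31 - 50.6154)^2 = 384.7633
  (25 - 50.6154)^2 = 656.1479
  (9 - 50.6154)^2 = 1731.8402
  (75 - 50.6154)^2 = 594.6095
  (89 - 50.6154)^2 = 1473.3787
  (32 - 50.6154)^2 = 346.5325
  (50 - 50.6154)^2 = 0.3787
  (56 - 50.6154)^2 = 28.9941
Step 3: Sum of squared deviations = 6903.0769
Step 4: Sample variance = 6903.0769 / 12 = 575.2564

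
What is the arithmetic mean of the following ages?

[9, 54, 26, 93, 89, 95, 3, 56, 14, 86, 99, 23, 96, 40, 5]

52.5333

Step 1: Sum all values: 9 + 54 + 26 + 93 + 89 + 95 + 3 + 56 + 14 + 86 + 99 + 23 + 96 + 40 + 5 = 788
Step 2: Count the number of values: n = 15
Step 3: Mean = sum / n = 788 / 15 = 52.5333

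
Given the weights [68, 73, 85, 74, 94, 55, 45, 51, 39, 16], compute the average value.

60

Step 1: Sum all values: 68 + 73 + 85 + 74 + 94 + 55 + 45 + 51 + 39 + 16 = 600
Step 2: Count the number of values: n = 10
Step 3: Mean = sum / n = 600 / 10 = 60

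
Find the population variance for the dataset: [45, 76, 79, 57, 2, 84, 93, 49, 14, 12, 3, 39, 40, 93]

993.2857

Step 1: Compute the mean: (45 + 76 + 79 + 57 + 2 + 84 + 93 + 49 + 14 + 12 + 3 + 39 + 40 + 93) / 14 = 49
Step 2: Compute squared deviations from the mean:
  (45 - 49)^2 = 16
  (76 - 49)^2 = 729
  (79 - 49)^2 = 900
  (57 - 49)^2 = 64
  (2 - 49)^2 = 2209
  (84 - 49)^2 = 1225
  (93 - 49)^2 = 1936
  (49 - 49)^2 = 0
  (14 - 49)^2 = 1225
  (12 - 49)^2 = 1369
  (3 - 49)^2 = 2116
  (39 - 49)^2 = 100
  (40 - 49)^2 = 81
  (93 - 49)^2 = 1936
Step 3: Sum of squared deviations = 13906
Step 4: Population variance = 13906 / 14 = 993.2857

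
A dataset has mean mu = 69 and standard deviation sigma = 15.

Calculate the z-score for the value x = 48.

-1.4

Step 1: Recall the z-score formula: z = (x - mu) / sigma
Step 2: Substitute values: z = (48 - 69) / 15
Step 3: z = -21 / 15 = -1.4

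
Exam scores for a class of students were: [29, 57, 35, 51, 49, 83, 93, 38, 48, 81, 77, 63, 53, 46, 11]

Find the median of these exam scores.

51

Step 1: Sort the data in ascending order: [11, 29, 35, 38, 46, 48, 49, 51, 53, 57, 63, 77, 81, 83, 93]
Step 2: The number of values is n = 15.
Step 3: Since n is odd, the median is the middle value at position 8: 51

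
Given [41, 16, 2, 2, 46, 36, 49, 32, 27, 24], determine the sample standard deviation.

16.7481

Step 1: Compute the mean: 27.5
Step 2: Sum of squared deviations from the mean: 2524.5
Step 3: Sample variance = 2524.5 / 9 = 280.5
Step 4: Standard deviation = sqrt(280.5) = 16.7481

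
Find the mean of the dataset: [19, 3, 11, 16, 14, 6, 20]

12.7143

Step 1: Sum all values: 19 + 3 + 11 + 16 + 14 + 6 + 20 = 89
Step 2: Count the number of values: n = 7
Step 3: Mean = sum / n = 89 / 7 = 12.7143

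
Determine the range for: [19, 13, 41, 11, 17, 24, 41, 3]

38

Step 1: Identify the maximum value: max = 41
Step 2: Identify the minimum value: min = 3
Step 3: Range = max - min = 41 - 3 = 38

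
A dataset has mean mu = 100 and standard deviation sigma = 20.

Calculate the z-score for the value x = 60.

-2

Step 1: Recall the z-score formula: z = (x - mu) / sigma
Step 2: Substitute values: z = (60 - 100) / 20
Step 3: z = -40 / 20 = -2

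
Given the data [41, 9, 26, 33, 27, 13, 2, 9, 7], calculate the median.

13

Step 1: Sort the data in ascending order: [2, 7, 9, 9, 13, 26, 27, 33, 41]
Step 2: The number of values is n = 9.
Step 3: Since n is odd, the median is the middle value at position 5: 13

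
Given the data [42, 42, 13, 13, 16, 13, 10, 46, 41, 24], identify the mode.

13

Step 1: Count the frequency of each value:
  10: appears 1 time(s)
  13: appears 3 time(s)
  16: appears 1 time(s)
  24: appears 1 time(s)
  41: appears 1 time(s)
  42: appears 2 time(s)
  46: appears 1 time(s)
Step 2: The value 13 appears most frequently (3 times).
Step 3: Mode = 13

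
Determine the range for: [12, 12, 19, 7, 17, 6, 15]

13

Step 1: Identify the maximum value: max = 19
Step 2: Identify the minimum value: min = 6
Step 3: Range = max - min = 19 - 6 = 13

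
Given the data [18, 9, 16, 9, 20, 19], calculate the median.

17

Step 1: Sort the data in ascending order: [9, 9, 16, 18, 19, 20]
Step 2: The number of values is n = 6.
Step 3: Since n is even, the median is the average of positions 3 and 4:
  Median = (16 + 18) / 2 = 17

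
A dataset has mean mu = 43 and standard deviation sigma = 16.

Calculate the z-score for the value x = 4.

-2.4375

Step 1: Recall the z-score formula: z = (x - mu) / sigma
Step 2: Substitute values: z = (4 - 43) / 16
Step 3: z = -39 / 16 = -2.4375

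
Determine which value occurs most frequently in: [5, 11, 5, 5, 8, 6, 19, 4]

5

Step 1: Count the frequency of each value:
  4: appears 1 time(s)
  5: appears 3 time(s)
  6: appears 1 time(s)
  8: appears 1 time(s)
  11: appears 1 time(s)
  19: appears 1 time(s)
Step 2: The value 5 appears most frequently (3 times).
Step 3: Mode = 5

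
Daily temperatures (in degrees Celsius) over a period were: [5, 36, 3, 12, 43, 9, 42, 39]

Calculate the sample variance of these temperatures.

317.6964

Step 1: Compute the mean: (5 + 36 + 3 + 12 + 43 + 9 + 42 + 39) / 8 = 23.625
Step 2: Compute squared deviations from the mean:
  (5 - 23.625)^2 = 346.8906
  (36 - 23.625)^2 = 153.1406
  (3 - 23.625)^2 = 425.3906
  (12 - 23.625)^2 = 135.1406
  (43 - 23.625)^2 = 375.3906
  (9 - 23.625)^2 = 213.8906
  (42 - 23.625)^2 = 337.6406
  (39 - 23.625)^2 = 236.3906
Step 3: Sum of squared deviations = 2223.875
Step 4: Sample variance = 2223.875 / 7 = 317.6964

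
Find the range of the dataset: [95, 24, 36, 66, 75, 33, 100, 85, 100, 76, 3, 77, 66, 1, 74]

99

Step 1: Identify the maximum value: max = 100
Step 2: Identify the minimum value: min = 1
Step 3: Range = max - min = 100 - 1 = 99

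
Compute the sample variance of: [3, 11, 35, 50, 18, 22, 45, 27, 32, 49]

257.2889

Step 1: Compute the mean: (3 + 11 + 35 + 50 + 18 + 22 + 45 + 27 + 32 + 49) / 10 = 29.2
Step 2: Compute squared deviations from the mean:
  (3 - 29.2)^2 = 686.44
  (11 - 29.2)^2 = 331.24
  (35 - 29.2)^2 = 33.64
  (50 - 29.2)^2 = 432.64
  (18 - 29.2)^2 = 125.44
  (22 - 29.2)^2 = 51.84
  (45 - 29.2)^2 = 249.64
  (27 - 29.2)^2 = 4.84
  (32 - 29.2)^2 = 7.84
  (49 - 29.2)^2 = 392.04
Step 3: Sum of squared deviations = 2315.6
Step 4: Sample variance = 2315.6 / 9 = 257.2889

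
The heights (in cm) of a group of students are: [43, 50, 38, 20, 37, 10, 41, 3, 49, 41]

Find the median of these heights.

39.5

Step 1: Sort the data in ascending order: [3, 10, 20, 37, 38, 41, 41, 43, 49, 50]
Step 2: The number of values is n = 10.
Step 3: Since n is even, the median is the average of positions 5 and 6:
  Median = (38 + 41) / 2 = 39.5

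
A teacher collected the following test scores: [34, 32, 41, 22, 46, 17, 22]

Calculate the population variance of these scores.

98.8163

Step 1: Compute the mean: (34 + 32 + 41 + 22 + 46 + 17 + 22) / 7 = 30.5714
Step 2: Compute squared deviations from the mean:
  (34 - 30.5714)^2 = 11.7551
  (32 - 30.5714)^2 = 2.0408
  (41 - 30.5714)^2 = 108.7551
  (22 - 30.5714)^2 = 73.4694
  (46 - 30.5714)^2 = 238.0408
  (17 - 30.5714)^2 = 184.1837
  (22 - 30.5714)^2 = 73.4694
Step 3: Sum of squared deviations = 691.7143
Step 4: Population variance = 691.7143 / 7 = 98.8163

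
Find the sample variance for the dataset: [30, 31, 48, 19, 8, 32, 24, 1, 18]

196.0278

Step 1: Compute the mean: (30 + 31 + 48 + 19 + 8 + 32 + 24 + 1 + 18) / 9 = 23.4444
Step 2: Compute squared deviations from the mean:
  (30 - 23.4444)^2 = 42.9753
  (31 - 23.4444)^2 = 57.0864
  (48 - 23.4444)^2 = 602.9753
  (19 - 23.4444)^2 = 19.7531
  (8 - 23.4444)^2 = 238.5309
  (32 - 23.4444)^2 = 73.1975
  (24 - 23.4444)^2 = 0.3086
  (1 - 23.4444)^2 = 503.7531
  (18 - 23.4444)^2 = 29.642
Step 3: Sum of squared deviations = 1568.2222
Step 4: Sample variance = 1568.2222 / 8 = 196.0278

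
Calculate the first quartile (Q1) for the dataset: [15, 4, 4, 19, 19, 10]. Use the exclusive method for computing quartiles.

4

Step 1: Sort the data: [4, 4, 10, 15, 19, 19]
Step 2: n = 6
Step 3: Using the exclusive quartile method:
  Q1 = 4
  Q2 (median) = 12.5
  Q3 = 19
  IQR = Q3 - Q1 = 19 - 4 = 15
Step 4: Q1 = 4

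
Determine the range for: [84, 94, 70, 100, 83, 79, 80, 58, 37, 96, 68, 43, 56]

63

Step 1: Identify the maximum value: max = 100
Step 2: Identify the minimum value: min = 37
Step 3: Range = max - min = 100 - 37 = 63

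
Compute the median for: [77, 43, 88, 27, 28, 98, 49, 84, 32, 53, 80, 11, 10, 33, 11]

43

Step 1: Sort the data in ascending order: [10, 11, 11, 27, 28, 32, 33, 43, 49, 53, 77, 80, 84, 88, 98]
Step 2: The number of values is n = 15.
Step 3: Since n is odd, the median is the middle value at position 8: 43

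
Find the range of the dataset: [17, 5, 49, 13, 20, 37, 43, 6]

44

Step 1: Identify the maximum value: max = 49
Step 2: Identify the minimum value: min = 5
Step 3: Range = max - min = 49 - 5 = 44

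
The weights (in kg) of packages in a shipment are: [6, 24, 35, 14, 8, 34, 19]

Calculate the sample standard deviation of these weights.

11.6476

Step 1: Compute the mean: 20
Step 2: Sum of squared deviations from the mean: 814
Step 3: Sample variance = 814 / 6 = 135.6667
Step 4: Standard deviation = sqrt(135.6667) = 11.6476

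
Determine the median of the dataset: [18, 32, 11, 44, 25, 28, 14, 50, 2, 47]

26.5

Step 1: Sort the data in ascending order: [2, 11, 14, 18, 25, 28, 32, 44, 47, 50]
Step 2: The number of values is n = 10.
Step 3: Since n is even, the median is the average of positions 5 and 6:
  Median = (25 + 28) / 2 = 26.5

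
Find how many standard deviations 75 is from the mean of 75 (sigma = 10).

0

Step 1: Recall the z-score formula: z = (x - mu) / sigma
Step 2: Substitute values: z = (75 - 75) / 10
Step 3: z = 0 / 10 = 0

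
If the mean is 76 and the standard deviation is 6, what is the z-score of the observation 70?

-1

Step 1: Recall the z-score formula: z = (x - mu) / sigma
Step 2: Substitute values: z = (70 - 76) / 6
Step 3: z = -6 / 6 = -1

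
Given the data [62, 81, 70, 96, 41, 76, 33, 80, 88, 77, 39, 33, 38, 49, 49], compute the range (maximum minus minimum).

63

Step 1: Identify the maximum value: max = 96
Step 2: Identify the minimum value: min = 33
Step 3: Range = max - min = 96 - 33 = 63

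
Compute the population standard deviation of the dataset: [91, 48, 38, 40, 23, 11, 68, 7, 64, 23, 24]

24.849

Step 1: Compute the mean: 39.7273
Step 2: Sum of squared deviations from the mean: 6792.1818
Step 3: Population variance = 6792.1818 / 11 = 617.4711
Step 4: Standard deviation = sqrt(617.4711) = 24.849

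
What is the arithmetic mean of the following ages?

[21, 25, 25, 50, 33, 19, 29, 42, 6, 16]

26.6

Step 1: Sum all values: 21 + 25 + 25 + 50 + 33 + 19 + 29 + 42 + 6 + 16 = 266
Step 2: Count the number of values: n = 10
Step 3: Mean = sum / n = 266 / 10 = 26.6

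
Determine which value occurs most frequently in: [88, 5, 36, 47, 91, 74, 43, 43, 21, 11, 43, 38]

43

Step 1: Count the frequency of each value:
  5: appears 1 time(s)
  11: appears 1 time(s)
  21: appears 1 time(s)
  36: appears 1 time(s)
  38: appears 1 time(s)
  43: appears 3 time(s)
  47: appears 1 time(s)
  74: appears 1 time(s)
  88: appears 1 time(s)
  91: appears 1 time(s)
Step 2: The value 43 appears most frequently (3 times).
Step 3: Mode = 43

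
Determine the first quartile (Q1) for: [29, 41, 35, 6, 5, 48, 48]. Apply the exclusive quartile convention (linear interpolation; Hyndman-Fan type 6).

6

Step 1: Sort the data: [5, 6, 29, 35, 41, 48, 48]
Step 2: n = 7
Step 3: Using the exclusive quartile method:
  Q1 = 6
  Q2 (median) = 35
  Q3 = 48
  IQR = Q3 - Q1 = 48 - 6 = 42
Step 4: Q1 = 6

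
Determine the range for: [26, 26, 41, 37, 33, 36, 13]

28

Step 1: Identify the maximum value: max = 41
Step 2: Identify the minimum value: min = 13
Step 3: Range = max - min = 41 - 13 = 28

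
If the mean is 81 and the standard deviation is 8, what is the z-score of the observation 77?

-0.5

Step 1: Recall the z-score formula: z = (x - mu) / sigma
Step 2: Substitute values: z = (77 - 81) / 8
Step 3: z = -4 / 8 = -0.5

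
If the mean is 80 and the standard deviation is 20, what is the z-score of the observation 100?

1

Step 1: Recall the z-score formula: z = (x - mu) / sigma
Step 2: Substitute values: z = (100 - 80) / 20
Step 3: z = 20 / 20 = 1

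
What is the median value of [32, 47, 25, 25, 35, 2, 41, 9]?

28.5

Step 1: Sort the data in ascending order: [2, 9, 25, 25, 32, 35, 41, 47]
Step 2: The number of values is n = 8.
Step 3: Since n is even, the median is the average of positions 4 and 5:
  Median = (25 + 32) / 2 = 28.5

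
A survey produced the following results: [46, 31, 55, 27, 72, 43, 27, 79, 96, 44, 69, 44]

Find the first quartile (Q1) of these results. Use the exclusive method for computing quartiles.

34

Step 1: Sort the data: [27, 27, 31, 43, 44, 44, 46, 55, 69, 72, 79, 96]
Step 2: n = 12
Step 3: Using the exclusive quartile method:
  Q1 = 34
  Q2 (median) = 45
  Q3 = 71.25
  IQR = Q3 - Q1 = 71.25 - 34 = 37.25
Step 4: Q1 = 34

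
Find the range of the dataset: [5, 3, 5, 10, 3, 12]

9

Step 1: Identify the maximum value: max = 12
Step 2: Identify the minimum value: min = 3
Step 3: Range = max - min = 12 - 3 = 9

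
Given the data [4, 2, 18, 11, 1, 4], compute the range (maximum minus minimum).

17

Step 1: Identify the maximum value: max = 18
Step 2: Identify the minimum value: min = 1
Step 3: Range = max - min = 18 - 1 = 17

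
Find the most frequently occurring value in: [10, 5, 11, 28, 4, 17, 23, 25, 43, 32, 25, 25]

25

Step 1: Count the frequency of each value:
  4: appears 1 time(s)
  5: appears 1 time(s)
  10: appears 1 time(s)
  11: appears 1 time(s)
  17: appears 1 time(s)
  23: appears 1 time(s)
  25: appears 3 time(s)
  28: appears 1 time(s)
  32: appears 1 time(s)
  43: appears 1 time(s)
Step 2: The value 25 appears most frequently (3 times).
Step 3: Mode = 25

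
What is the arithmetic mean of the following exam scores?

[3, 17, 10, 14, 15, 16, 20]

13.5714

Step 1: Sum all values: 3 + 17 + 10 + 14 + 15 + 16 + 20 = 95
Step 2: Count the number of values: n = 7
Step 3: Mean = sum / n = 95 / 7 = 13.5714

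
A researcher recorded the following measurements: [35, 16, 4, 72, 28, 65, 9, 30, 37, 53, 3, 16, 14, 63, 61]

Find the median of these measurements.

30

Step 1: Sort the data in ascending order: [3, 4, 9, 14, 16, 16, 28, 30, 35, 37, 53, 61, 63, 65, 72]
Step 2: The number of values is n = 15.
Step 3: Since n is odd, the median is the middle value at position 8: 30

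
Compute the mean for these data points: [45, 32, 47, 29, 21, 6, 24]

29.1429

Step 1: Sum all values: 45 + 32 + 47 + 29 + 21 + 6 + 24 = 204
Step 2: Count the number of values: n = 7
Step 3: Mean = sum / n = 204 / 7 = 29.1429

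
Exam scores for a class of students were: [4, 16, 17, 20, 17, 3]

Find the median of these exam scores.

16.5

Step 1: Sort the data in ascending order: [3, 4, 16, 17, 17, 20]
Step 2: The number of values is n = 6.
Step 3: Since n is even, the median is the average of positions 3 and 4:
  Median = (16 + 17) / 2 = 16.5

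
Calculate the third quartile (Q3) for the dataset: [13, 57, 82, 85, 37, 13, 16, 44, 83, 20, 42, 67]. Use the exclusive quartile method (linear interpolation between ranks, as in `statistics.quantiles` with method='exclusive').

78.25

Step 1: Sort the data: [13, 13, 16, 20, 37, 42, 44, 57, 67, 82, 83, 85]
Step 2: n = 12
Step 3: Using the exclusive quartile method:
  Q1 = 17
  Q2 (median) = 43
  Q3 = 78.25
  IQR = Q3 - Q1 = 78.25 - 17 = 61.25
Step 4: Q3 = 78.25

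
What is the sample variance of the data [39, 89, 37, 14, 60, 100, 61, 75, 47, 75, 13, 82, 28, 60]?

738.989

Step 1: Compute the mean: (39 + 89 + 37 + 14 + 60 + 100 + 61 + 75 + 47 + 75 + 13 + 82 + 28 + 60) / 14 = 55.7143
Step 2: Compute squared deviations from the mean:
  (39 - 55.7143)^2 = 279.3673
  (89 - 55.7143)^2 = 1107.9388
  (37 - 55.7143)^2 = 350.2245
  (14 - 55.7143)^2 = 1740.0816
  (60 - 55.7143)^2 = 18.3673
  (100 - 55.7143)^2 = 1961.2245
  (61 - 55.7143)^2 = 27.9388
  (75 - 55.7143)^2 = 371.9388
  (47 - 55.7143)^2 = 75.9388
  (75 - 55.7143)^2 = 371.9388
  (13 - 55.7143)^2 = 1824.5102
  (82 - 55.7143)^2 = 690.9388
  (28 - 55.7143)^2 = 768.0816
  (60 - 55.7143)^2 = 18.3673
Step 3: Sum of squared deviations = 9606.8571
Step 4: Sample variance = 9606.8571 / 13 = 738.989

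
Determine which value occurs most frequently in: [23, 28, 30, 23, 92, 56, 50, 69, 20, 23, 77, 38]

23

Step 1: Count the frequency of each value:
  20: appears 1 time(s)
  23: appears 3 time(s)
  28: appears 1 time(s)
  30: appears 1 time(s)
  38: appears 1 time(s)
  50: appears 1 time(s)
  56: appears 1 time(s)
  69: appears 1 time(s)
  77: appears 1 time(s)
  92: appears 1 time(s)
Step 2: The value 23 appears most frequently (3 times).
Step 3: Mode = 23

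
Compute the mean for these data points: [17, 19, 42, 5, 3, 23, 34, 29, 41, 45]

25.8

Step 1: Sum all values: 17 + 19 + 42 + 5 + 3 + 23 + 34 + 29 + 41 + 45 = 258
Step 2: Count the number of values: n = 10
Step 3: Mean = sum / n = 258 / 10 = 25.8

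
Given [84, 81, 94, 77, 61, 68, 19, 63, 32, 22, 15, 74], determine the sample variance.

781

Step 1: Compute the mean: (84 + 81 + 94 + 77 + 61 + 68 + 19 + 63 + 32 + 22 + 15 + 74) / 12 = 57.5
Step 2: Compute squared deviations from the mean:
  (84 - 57.5)^2 = 702.25
  (81 - 57.5)^2 = 552.25
  (94 - 57.5)^2 = 1332.25
  (77 - 57.5)^2 = 380.25
  (61 - 57.5)^2 = 12.25
  (68 - 57.5)^2 = 110.25
  (19 - 57.5)^2 = 1482.25
  (63 - 57.5)^2 = 30.25
  (32 - 57.5)^2 = 650.25
  (22 - 57.5)^2 = 1260.25
  (15 - 57.5)^2 = 1806.25
  (74 - 57.5)^2 = 272.25
Step 3: Sum of squared deviations = 8591
Step 4: Sample variance = 8591 / 11 = 781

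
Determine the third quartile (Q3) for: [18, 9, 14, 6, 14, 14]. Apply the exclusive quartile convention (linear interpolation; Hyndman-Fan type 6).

15

Step 1: Sort the data: [6, 9, 14, 14, 14, 18]
Step 2: n = 6
Step 3: Using the exclusive quartile method:
  Q1 = 8.25
  Q2 (median) = 14
  Q3 = 15
  IQR = Q3 - Q1 = 15 - 8.25 = 6.75
Step 4: Q3 = 15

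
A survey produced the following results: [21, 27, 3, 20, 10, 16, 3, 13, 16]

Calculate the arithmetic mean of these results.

14.3333

Step 1: Sum all values: 21 + 27 + 3 + 20 + 10 + 16 + 3 + 13 + 16 = 129
Step 2: Count the number of values: n = 9
Step 3: Mean = sum / n = 129 / 9 = 14.3333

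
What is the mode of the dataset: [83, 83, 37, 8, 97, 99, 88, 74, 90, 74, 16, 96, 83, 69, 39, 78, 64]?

83

Step 1: Count the frequency of each value:
  8: appears 1 time(s)
  16: appears 1 time(s)
  37: appears 1 time(s)
  39: appears 1 time(s)
  64: appears 1 time(s)
  69: appears 1 time(s)
  74: appears 2 time(s)
  78: appears 1 time(s)
  83: appears 3 time(s)
  88: appears 1 time(s)
  90: appears 1 time(s)
  96: appears 1 time(s)
  97: appears 1 time(s)
  99: appears 1 time(s)
Step 2: The value 83 appears most frequently (3 times).
Step 3: Mode = 83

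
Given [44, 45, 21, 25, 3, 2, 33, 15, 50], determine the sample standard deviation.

17.8893

Step 1: Compute the mean: 26.4444
Step 2: Sum of squared deviations from the mean: 2560.2222
Step 3: Sample variance = 2560.2222 / 8 = 320.0278
Step 4: Standard deviation = sqrt(320.0278) = 17.8893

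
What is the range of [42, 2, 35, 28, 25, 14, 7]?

40

Step 1: Identify the maximum value: max = 42
Step 2: Identify the minimum value: min = 2
Step 3: Range = max - min = 42 - 2 = 40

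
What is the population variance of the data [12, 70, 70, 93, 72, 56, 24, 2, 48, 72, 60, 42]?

684.0208

Step 1: Compute the mean: (12 + 70 + 70 + 93 + 72 + 56 + 24 + 2 + 48 + 72 + 60 + 42) / 12 = 51.75
Step 2: Compute squared deviations from the mean:
  (12 - 51.75)^2 = 1580.0625
  (70 - 51.75)^2 = 333.0625
  (70 - 51.75)^2 = 333.0625
  (93 - 51.75)^2 = 1701.5625
  (72 - 51.75)^2 = 410.0625
  (56 - 51.75)^2 = 18.0625
  (24 - 51.75)^2 = 770.0625
  (2 - 51.75)^2 = 2475.0625
  (48 - 51.75)^2 = 14.0625
  (72 - 51.75)^2 = 410.0625
  (60 - 51.75)^2 = 68.0625
  (42 - 51.75)^2 = 95.0625
Step 3: Sum of squared deviations = 8208.25
Step 4: Population variance = 8208.25 / 12 = 684.0208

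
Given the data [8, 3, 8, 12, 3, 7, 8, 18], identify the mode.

8

Step 1: Count the frequency of each value:
  3: appears 2 time(s)
  7: appears 1 time(s)
  8: appears 3 time(s)
  12: appears 1 time(s)
  18: appears 1 time(s)
Step 2: The value 8 appears most frequently (3 times).
Step 3: Mode = 8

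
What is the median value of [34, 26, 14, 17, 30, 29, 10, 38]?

27.5

Step 1: Sort the data in ascending order: [10, 14, 17, 26, 29, 30, 34, 38]
Step 2: The number of values is n = 8.
Step 3: Since n is even, the median is the average of positions 4 and 5:
  Median = (26 + 29) / 2 = 27.5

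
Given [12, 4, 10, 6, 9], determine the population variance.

8.16

Step 1: Compute the mean: (12 + 4 + 10 + 6 + 9) / 5 = 8.2
Step 2: Compute squared deviations from the mean:
  (12 - 8.2)^2 = 14.44
  (4 - 8.2)^2 = 17.64
  (10 - 8.2)^2 = 3.24
  (6 - 8.2)^2 = 4.84
  (9 - 8.2)^2 = 0.64
Step 3: Sum of squared deviations = 40.8
Step 4: Population variance = 40.8 / 5 = 8.16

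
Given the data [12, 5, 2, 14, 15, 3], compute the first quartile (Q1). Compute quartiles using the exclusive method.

2.75

Step 1: Sort the data: [2, 3, 5, 12, 14, 15]
Step 2: n = 6
Step 3: Using the exclusive quartile method:
  Q1 = 2.75
  Q2 (median) = 8.5
  Q3 = 14.25
  IQR = Q3 - Q1 = 14.25 - 2.75 = 11.5
Step 4: Q1 = 2.75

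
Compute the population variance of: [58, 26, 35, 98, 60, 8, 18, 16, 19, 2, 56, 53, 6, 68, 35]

703.36

Step 1: Compute the mean: (58 + 26 + 35 + 98 + 60 + 8 + 18 + 16 + 19 + 2 + 56 + 53 + 6 + 68 + 35) / 15 = 37.2
Step 2: Compute squared deviations from the mean:
  (58 - 37.2)^2 = 432.64
  (26 - 37.2)^2 = 125.44
  (35 - 37.2)^2 = 4.84
  (98 - 37.2)^2 = 3696.64
  (60 - 37.2)^2 = 519.84
  (8 - 37.2)^2 = 852.64
  (18 - 37.2)^2 = 368.64
  (16 - 37.2)^2 = 449.44
  (19 - 37.2)^2 = 331.24
  (2 - 37.2)^2 = 1239.04
  (56 - 37.2)^2 = 353.44
  (53 - 37.2)^2 = 249.64
  (6 - 37.2)^2 = 973.44
  (68 - 37.2)^2 = 948.64
  (35 - 37.2)^2 = 4.84
Step 3: Sum of squared deviations = 10550.4
Step 4: Population variance = 10550.4 / 15 = 703.36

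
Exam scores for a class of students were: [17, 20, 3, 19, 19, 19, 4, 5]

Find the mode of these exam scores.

19

Step 1: Count the frequency of each value:
  3: appears 1 time(s)
  4: appears 1 time(s)
  5: appears 1 time(s)
  17: appears 1 time(s)
  19: appears 3 time(s)
  20: appears 1 time(s)
Step 2: The value 19 appears most frequently (3 times).
Step 3: Mode = 19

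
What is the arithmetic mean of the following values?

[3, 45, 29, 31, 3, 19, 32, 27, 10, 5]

20.4

Step 1: Sum all values: 3 + 45 + 29 + 31 + 3 + 19 + 32 + 27 + 10 + 5 = 204
Step 2: Count the number of values: n = 10
Step 3: Mean = sum / n = 204 / 10 = 20.4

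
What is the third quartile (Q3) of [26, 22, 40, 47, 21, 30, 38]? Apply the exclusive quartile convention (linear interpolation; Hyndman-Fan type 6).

40

Step 1: Sort the data: [21, 22, 26, 30, 38, 40, 47]
Step 2: n = 7
Step 3: Using the exclusive quartile method:
  Q1 = 22
  Q2 (median) = 30
  Q3 = 40
  IQR = Q3 - Q1 = 40 - 22 = 18
Step 4: Q3 = 40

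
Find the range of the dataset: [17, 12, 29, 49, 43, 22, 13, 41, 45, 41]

37

Step 1: Identify the maximum value: max = 49
Step 2: Identify the minimum value: min = 12
Step 3: Range = max - min = 49 - 12 = 37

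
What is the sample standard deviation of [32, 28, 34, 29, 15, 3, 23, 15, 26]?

9.9972

Step 1: Compute the mean: 22.7778
Step 2: Sum of squared deviations from the mean: 799.5556
Step 3: Sample variance = 799.5556 / 8 = 99.9444
Step 4: Standard deviation = sqrt(99.9444) = 9.9972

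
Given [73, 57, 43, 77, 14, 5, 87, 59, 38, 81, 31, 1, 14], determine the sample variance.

909.4231

Step 1: Compute the mean: (73 + 57 + 43 + 77 + 14 + 5 + 87 + 59 + 38 + 81 + 31 + 1 + 14) / 13 = 44.6154
Step 2: Compute squared deviations from the mean:
  (73 - 44.6154)^2 = 805.6864
  (57 - 44.6154)^2 = 153.3787
  (43 - 44.6154)^2 = 2.6095
  (77 - 44.6154)^2 = 1048.7633
  (14 - 44.6154)^2 = 937.3018
  (5 - 44.6154)^2 = 1569.3787
  (87 - 44.6154)^2 = 1796.4556
  (59 - 44.6154)^2 = 206.9172
  (38 - 44.6154)^2 = 43.7633
  (81 - 44.6154)^2 = 1323.8402
  (31 - 44.6154)^2 = 185.3787
  (1 - 44.6154)^2 = 1902.3018
  (14 - 44.6154)^2 = 937.3018
Step 3: Sum of squared deviations = 10913.0769
Step 4: Sample variance = 10913.0769 / 12 = 909.4231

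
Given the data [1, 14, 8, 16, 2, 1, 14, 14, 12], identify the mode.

14

Step 1: Count the frequency of each value:
  1: appears 2 time(s)
  2: appears 1 time(s)
  8: appears 1 time(s)
  12: appears 1 time(s)
  14: appears 3 time(s)
  16: appears 1 time(s)
Step 2: The value 14 appears most frequently (3 times).
Step 3: Mode = 14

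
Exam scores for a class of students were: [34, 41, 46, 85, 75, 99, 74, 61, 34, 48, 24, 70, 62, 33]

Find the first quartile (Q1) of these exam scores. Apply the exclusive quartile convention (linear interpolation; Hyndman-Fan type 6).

34

Step 1: Sort the data: [24, 33, 34, 34, 41, 46, 48, 61, 62, 70, 74, 75, 85, 99]
Step 2: n = 14
Step 3: Using the exclusive quartile method:
  Q1 = 34
  Q2 (median) = 54.5
  Q3 = 74.25
  IQR = Q3 - Q1 = 74.25 - 34 = 40.25
Step 4: Q1 = 34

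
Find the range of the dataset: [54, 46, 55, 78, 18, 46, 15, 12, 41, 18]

66

Step 1: Identify the maximum value: max = 78
Step 2: Identify the minimum value: min = 12
Step 3: Range = max - min = 78 - 12 = 66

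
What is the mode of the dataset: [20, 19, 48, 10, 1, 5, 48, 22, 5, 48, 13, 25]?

48

Step 1: Count the frequency of each value:
  1: appears 1 time(s)
  5: appears 2 time(s)
  10: appears 1 time(s)
  13: appears 1 time(s)
  19: appears 1 time(s)
  20: appears 1 time(s)
  22: appears 1 time(s)
  25: appears 1 time(s)
  48: appears 3 time(s)
Step 2: The value 48 appears most frequently (3 times).
Step 3: Mode = 48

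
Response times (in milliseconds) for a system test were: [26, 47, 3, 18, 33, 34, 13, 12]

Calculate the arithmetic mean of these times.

23.25

Step 1: Sum all values: 26 + 47 + 3 + 18 + 33 + 34 + 13 + 12 = 186
Step 2: Count the number of values: n = 8
Step 3: Mean = sum / n = 186 / 8 = 23.25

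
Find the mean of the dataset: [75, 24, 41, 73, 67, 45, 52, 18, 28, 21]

44.4

Step 1: Sum all values: 75 + 24 + 41 + 73 + 67 + 45 + 52 + 18 + 28 + 21 = 444
Step 2: Count the number of values: n = 10
Step 3: Mean = sum / n = 444 / 10 = 44.4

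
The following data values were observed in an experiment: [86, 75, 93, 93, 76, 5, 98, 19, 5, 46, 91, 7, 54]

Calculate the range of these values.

93

Step 1: Identify the maximum value: max = 98
Step 2: Identify the minimum value: min = 5
Step 3: Range = max - min = 98 - 5 = 93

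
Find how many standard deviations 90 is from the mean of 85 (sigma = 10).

0.5

Step 1: Recall the z-score formula: z = (x - mu) / sigma
Step 2: Substitute values: z = (90 - 85) / 10
Step 3: z = 5 / 10 = 0.5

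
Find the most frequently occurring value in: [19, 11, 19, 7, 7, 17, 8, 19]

19

Step 1: Count the frequency of each value:
  7: appears 2 time(s)
  8: appears 1 time(s)
  11: appears 1 time(s)
  17: appears 1 time(s)
  19: appears 3 time(s)
Step 2: The value 19 appears most frequently (3 times).
Step 3: Mode = 19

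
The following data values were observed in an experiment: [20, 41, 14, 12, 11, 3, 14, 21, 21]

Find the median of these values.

14

Step 1: Sort the data in ascending order: [3, 11, 12, 14, 14, 20, 21, 21, 41]
Step 2: The number of values is n = 9.
Step 3: Since n is odd, the median is the middle value at position 5: 14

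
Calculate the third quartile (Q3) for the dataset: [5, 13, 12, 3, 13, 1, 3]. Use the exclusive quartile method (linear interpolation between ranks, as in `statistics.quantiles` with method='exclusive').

13

Step 1: Sort the data: [1, 3, 3, 5, 12, 13, 13]
Step 2: n = 7
Step 3: Using the exclusive quartile method:
  Q1 = 3
  Q2 (median) = 5
  Q3 = 13
  IQR = Q3 - Q1 = 13 - 3 = 10
Step 4: Q3 = 13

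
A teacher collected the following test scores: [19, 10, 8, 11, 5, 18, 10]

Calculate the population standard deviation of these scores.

4.7466

Step 1: Compute the mean: 11.5714
Step 2: Sum of squared deviations from the mean: 157.7143
Step 3: Population variance = 157.7143 / 7 = 22.5306
Step 4: Standard deviation = sqrt(22.5306) = 4.7466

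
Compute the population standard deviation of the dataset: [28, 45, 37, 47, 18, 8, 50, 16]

14.9201

Step 1: Compute the mean: 31.125
Step 2: Sum of squared deviations from the mean: 1780.875
Step 3: Population variance = 1780.875 / 8 = 222.6094
Step 4: Standard deviation = sqrt(222.6094) = 14.9201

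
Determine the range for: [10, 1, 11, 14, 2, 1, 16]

15

Step 1: Identify the maximum value: max = 16
Step 2: Identify the minimum value: min = 1
Step 3: Range = max - min = 16 - 1 = 15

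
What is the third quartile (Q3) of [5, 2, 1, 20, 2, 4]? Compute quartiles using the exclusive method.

8.75

Step 1: Sort the data: [1, 2, 2, 4, 5, 20]
Step 2: n = 6
Step 3: Using the exclusive quartile method:
  Q1 = 1.75
  Q2 (median) = 3
  Q3 = 8.75
  IQR = Q3 - Q1 = 8.75 - 1.75 = 7
Step 4: Q3 = 8.75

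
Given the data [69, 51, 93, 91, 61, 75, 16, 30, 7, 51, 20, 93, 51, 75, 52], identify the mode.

51

Step 1: Count the frequency of each value:
  7: appears 1 time(s)
  16: appears 1 time(s)
  20: appears 1 time(s)
  30: appears 1 time(s)
  51: appears 3 time(s)
  52: appears 1 time(s)
  61: appears 1 time(s)
  69: appears 1 time(s)
  75: appears 2 time(s)
  91: appears 1 time(s)
  93: appears 2 time(s)
Step 2: The value 51 appears most frequently (3 times).
Step 3: Mode = 51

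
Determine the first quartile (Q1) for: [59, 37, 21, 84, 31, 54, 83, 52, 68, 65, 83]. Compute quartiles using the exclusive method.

37

Step 1: Sort the data: [21, 31, 37, 52, 54, 59, 65, 68, 83, 83, 84]
Step 2: n = 11
Step 3: Using the exclusive quartile method:
  Q1 = 37
  Q2 (median) = 59
  Q3 = 83
  IQR = Q3 - Q1 = 83 - 37 = 46
Step 4: Q1 = 37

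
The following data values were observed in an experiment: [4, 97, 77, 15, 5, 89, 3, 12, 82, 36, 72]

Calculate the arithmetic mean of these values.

44.7273

Step 1: Sum all values: 4 + 97 + 77 + 15 + 5 + 89 + 3 + 12 + 82 + 36 + 72 = 492
Step 2: Count the number of values: n = 11
Step 3: Mean = sum / n = 492 / 11 = 44.7273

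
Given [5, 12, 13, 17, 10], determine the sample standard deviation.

4.3932

Step 1: Compute the mean: 11.4
Step 2: Sum of squared deviations from the mean: 77.2
Step 3: Sample variance = 77.2 / 4 = 19.3
Step 4: Standard deviation = sqrt(19.3) = 4.3932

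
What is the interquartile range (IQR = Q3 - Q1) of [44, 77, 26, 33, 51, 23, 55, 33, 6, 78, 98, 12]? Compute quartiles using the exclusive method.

47.75

Step 1: Sort the data: [6, 12, 23, 26, 33, 33, 44, 51, 55, 77, 78, 98]
Step 2: n = 12
Step 3: Using the exclusive quartile method:
  Q1 = 23.75
  Q2 (median) = 38.5
  Q3 = 71.5
  IQR = Q3 - Q1 = 71.5 - 23.75 = 47.75
Step 4: IQR = 47.75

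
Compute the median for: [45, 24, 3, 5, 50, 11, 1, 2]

8

Step 1: Sort the data in ascending order: [1, 2, 3, 5, 11, 24, 45, 50]
Step 2: The number of values is n = 8.
Step 3: Since n is even, the median is the average of positions 4 and 5:
  Median = (5 + 11) / 2 = 8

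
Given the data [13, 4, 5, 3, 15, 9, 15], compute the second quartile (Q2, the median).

9

Step 1: Sort the data: [3, 4, 5, 9, 13, 15, 15]
Step 2: n = 7
Step 3: Q2 is the median. Since n is odd, it is the middle value at position 4: 9
Step 4: Q2 = 9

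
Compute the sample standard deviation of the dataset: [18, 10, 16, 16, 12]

3.2863

Step 1: Compute the mean: 14.4
Step 2: Sum of squared deviations from the mean: 43.2
Step 3: Sample variance = 43.2 / 4 = 10.8
Step 4: Standard deviation = sqrt(10.8) = 3.2863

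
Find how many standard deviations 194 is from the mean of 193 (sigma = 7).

0.1429

Step 1: Recall the z-score formula: z = (x - mu) / sigma
Step 2: Substitute values: z = (194 - 193) / 7
Step 3: z = 1 / 7 = 0.1429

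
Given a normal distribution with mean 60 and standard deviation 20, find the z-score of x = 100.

2

Step 1: Recall the z-score formula: z = (x - mu) / sigma
Step 2: Substitute values: z = (100 - 60) / 20
Step 3: z = 40 / 20 = 2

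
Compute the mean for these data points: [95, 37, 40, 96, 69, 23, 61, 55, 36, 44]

55.6

Step 1: Sum all values: 95 + 37 + 40 + 96 + 69 + 23 + 61 + 55 + 36 + 44 = 556
Step 2: Count the number of values: n = 10
Step 3: Mean = sum / n = 556 / 10 = 55.6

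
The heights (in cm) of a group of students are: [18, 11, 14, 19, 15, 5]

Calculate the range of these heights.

14

Step 1: Identify the maximum value: max = 19
Step 2: Identify the minimum value: min = 5
Step 3: Range = max - min = 19 - 5 = 14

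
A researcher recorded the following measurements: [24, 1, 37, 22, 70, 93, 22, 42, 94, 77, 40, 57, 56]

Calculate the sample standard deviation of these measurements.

28.8093

Step 1: Compute the mean: 48.8462
Step 2: Sum of squared deviations from the mean: 9959.6923
Step 3: Sample variance = 9959.6923 / 12 = 829.9744
Step 4: Standard deviation = sqrt(829.9744) = 28.8093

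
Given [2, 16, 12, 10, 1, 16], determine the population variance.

36.5833

Step 1: Compute the mean: (2 + 16 + 12 + 10 + 1 + 16) / 6 = 9.5
Step 2: Compute squared deviations from the mean:
  (2 - 9.5)^2 = 56.25
  (16 - 9.5)^2 = 42.25
  (12 - 9.5)^2 = 6.25
  (10 - 9.5)^2 = 0.25
  (1 - 9.5)^2 = 72.25
  (16 - 9.5)^2 = 42.25
Step 3: Sum of squared deviations = 219.5
Step 4: Population variance = 219.5 / 6 = 36.5833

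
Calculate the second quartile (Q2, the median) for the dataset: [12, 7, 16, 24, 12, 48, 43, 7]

14

Step 1: Sort the data: [7, 7, 12, 12, 16, 24, 43, 48]
Step 2: n = 8
Step 3: Q2 is the median. Since n is even, it is the average of the values at positions 4 and 5:
  Q2 = (12 + 16) / 2 = 14
Step 4: Q2 = 14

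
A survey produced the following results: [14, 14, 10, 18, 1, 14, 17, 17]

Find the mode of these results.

14

Step 1: Count the frequency of each value:
  1: appears 1 time(s)
  10: appears 1 time(s)
  14: appears 3 time(s)
  17: appears 2 time(s)
  18: appears 1 time(s)
Step 2: The value 14 appears most frequently (3 times).
Step 3: Mode = 14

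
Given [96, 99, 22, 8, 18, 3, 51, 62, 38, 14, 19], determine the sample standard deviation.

33.9631

Step 1: Compute the mean: 39.0909
Step 2: Sum of squared deviations from the mean: 11534.9091
Step 3: Sample variance = 11534.9091 / 10 = 1153.4909
Step 4: Standard deviation = sqrt(1153.4909) = 33.9631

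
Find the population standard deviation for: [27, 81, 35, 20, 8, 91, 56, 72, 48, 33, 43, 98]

27.7098

Step 1: Compute the mean: 51
Step 2: Sum of squared deviations from the mean: 9214
Step 3: Population variance = 9214 / 12 = 767.8333
Step 4: Standard deviation = sqrt(767.8333) = 27.7098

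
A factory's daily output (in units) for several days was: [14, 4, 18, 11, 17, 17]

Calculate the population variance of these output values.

23.5833

Step 1: Compute the mean: (14 + 4 + 18 + 11 + 17 + 17) / 6 = 13.5
Step 2: Compute squared deviations from the mean:
  (14 - 13.5)^2 = 0.25
  (4 - 13.5)^2 = 90.25
  (18 - 13.5)^2 = 20.25
  (11 - 13.5)^2 = 6.25
  (17 - 13.5)^2 = 12.25
  (17 - 13.5)^2 = 12.25
Step 3: Sum of squared deviations = 141.5
Step 4: Population variance = 141.5 / 6 = 23.5833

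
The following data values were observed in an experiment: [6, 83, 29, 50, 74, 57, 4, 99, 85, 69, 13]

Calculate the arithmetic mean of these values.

51.7273

Step 1: Sum all values: 6 + 83 + 29 + 50 + 74 + 57 + 4 + 99 + 85 + 69 + 13 = 569
Step 2: Count the number of values: n = 11
Step 3: Mean = sum / n = 569 / 11 = 51.7273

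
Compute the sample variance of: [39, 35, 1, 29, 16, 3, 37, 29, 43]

241.4444

Step 1: Compute the mean: (39 + 35 + 1 + 29 + 16 + 3 + 37 + 29 + 43) / 9 = 25.7778
Step 2: Compute squared deviations from the mean:
  (39 - 25.7778)^2 = 174.8272
  (35 - 25.7778)^2 = 85.0494
  (1 - 25.7778)^2 = 613.9383
  (29 - 25.7778)^2 = 10.3827
  (16 - 25.7778)^2 = 95.6049
  (3 - 25.7778)^2 = 518.8272
  (37 - 25.7778)^2 = 125.9383
  (29 - 25.7778)^2 = 10.3827
  (43 - 25.7778)^2 = 296.6049
Step 3: Sum of squared deviations = 1931.5556
Step 4: Sample variance = 1931.5556 / 8 = 241.4444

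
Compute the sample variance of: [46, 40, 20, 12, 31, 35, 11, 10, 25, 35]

166.0556

Step 1: Compute the mean: (46 + 40 + 20 + 12 + 31 + 35 + 11 + 10 + 25 + 35) / 10 = 26.5
Step 2: Compute squared deviations from the mean:
  (46 - 26.5)^2 = 380.25
  (40 - 26.5)^2 = 182.25
  (20 - 26.5)^2 = 42.25
  (12 - 26.5)^2 = 210.25
  (31 - 26.5)^2 = 20.25
  (35 - 26.5)^2 = 72.25
  (11 - 26.5)^2 = 240.25
  (10 - 26.5)^2 = 272.25
  (25 - 26.5)^2 = 2.25
  (35 - 26.5)^2 = 72.25
Step 3: Sum of squared deviations = 1494.5
Step 4: Sample variance = 1494.5 / 9 = 166.0556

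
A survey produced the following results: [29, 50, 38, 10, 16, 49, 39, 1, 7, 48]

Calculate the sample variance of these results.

353.3444

Step 1: Compute the mean: (29 + 50 + 38 + 10 + 16 + 49 + 39 + 1 + 7 + 48) / 10 = 28.7
Step 2: Compute squared deviations from the mean:
  (29 - 28.7)^2 = 0.09
  (50 - 28.7)^2 = 453.69
  (38 - 28.7)^2 = 86.49
  (10 - 28.7)^2 = 349.69
  (16 - 28.7)^2 = 161.29
  (49 - 28.7)^2 = 412.09
  (39 - 28.7)^2 = 106.09
  (1 - 28.7)^2 = 767.29
  (7 - 28.7)^2 = 470.89
  (48 - 28.7)^2 = 372.49
Step 3: Sum of squared deviations = 3180.1
Step 4: Sample variance = 3180.1 / 9 = 353.3444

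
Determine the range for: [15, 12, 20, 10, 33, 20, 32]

23

Step 1: Identify the maximum value: max = 33
Step 2: Identify the minimum value: min = 10
Step 3: Range = max - min = 33 - 10 = 23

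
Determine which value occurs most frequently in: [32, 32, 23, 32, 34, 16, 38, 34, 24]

32

Step 1: Count the frequency of each value:
  16: appears 1 time(s)
  23: appears 1 time(s)
  24: appears 1 time(s)
  32: appears 3 time(s)
  34: appears 2 time(s)
  38: appears 1 time(s)
Step 2: The value 32 appears most frequently (3 times).
Step 3: Mode = 32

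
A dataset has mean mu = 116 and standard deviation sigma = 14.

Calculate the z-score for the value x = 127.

0.7857

Step 1: Recall the z-score formula: z = (x - mu) / sigma
Step 2: Substitute values: z = (127 - 116) / 14
Step 3: z = 11 / 14 = 0.7857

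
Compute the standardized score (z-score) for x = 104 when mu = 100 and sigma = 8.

0.5

Step 1: Recall the z-score formula: z = (x - mu) / sigma
Step 2: Substitute values: z = (104 - 100) / 8
Step 3: z = 4 / 8 = 0.5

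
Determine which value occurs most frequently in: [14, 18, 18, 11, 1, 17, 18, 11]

18

Step 1: Count the frequency of each value:
  1: appears 1 time(s)
  11: appears 2 time(s)
  14: appears 1 time(s)
  17: appears 1 time(s)
  18: appears 3 time(s)
Step 2: The value 18 appears most frequently (3 times).
Step 3: Mode = 18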